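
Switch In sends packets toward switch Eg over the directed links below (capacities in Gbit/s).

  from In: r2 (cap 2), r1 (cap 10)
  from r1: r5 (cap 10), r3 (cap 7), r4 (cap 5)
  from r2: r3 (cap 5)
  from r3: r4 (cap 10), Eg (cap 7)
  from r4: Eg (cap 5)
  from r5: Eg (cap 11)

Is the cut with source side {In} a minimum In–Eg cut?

Given cut capacity: 10 + 2 = 12.
Augment In→r1→r3→Eg: bottleneck 7, flow now 7.
Augment In→r1→r4→Eg: bottleneck 3, flow now 10.
Augment In→r2→r3→r4→Eg: bottleneck 2, flow now 12.
No augmenting path remains; maximum flow = 12.
Cut capacity 12 equals the max flow, so it is a minimum cut.

Yes — it is a minimum cut (capacity 12).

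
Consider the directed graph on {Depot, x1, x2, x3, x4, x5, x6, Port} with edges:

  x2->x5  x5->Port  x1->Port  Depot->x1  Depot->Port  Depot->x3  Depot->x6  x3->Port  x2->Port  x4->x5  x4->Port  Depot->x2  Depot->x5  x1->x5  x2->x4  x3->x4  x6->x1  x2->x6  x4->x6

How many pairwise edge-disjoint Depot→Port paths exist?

5

Assign every edge capacity 1; by Menger, the answer equals the max flow.
Path Depot→Port (+1); total 1.
Path Depot→x1→Port (+1); total 2.
Path Depot→x2→Port (+1); total 3.
Path Depot→x3→Port (+1); total 4.
Path Depot→x5→Port (+1); total 5.
No residual Depot→Port path; max flow = 5.
Certifying cut of size 5: {Depot→Port, Depot→x2, Depot→x3, x1→Port, x5→Port}.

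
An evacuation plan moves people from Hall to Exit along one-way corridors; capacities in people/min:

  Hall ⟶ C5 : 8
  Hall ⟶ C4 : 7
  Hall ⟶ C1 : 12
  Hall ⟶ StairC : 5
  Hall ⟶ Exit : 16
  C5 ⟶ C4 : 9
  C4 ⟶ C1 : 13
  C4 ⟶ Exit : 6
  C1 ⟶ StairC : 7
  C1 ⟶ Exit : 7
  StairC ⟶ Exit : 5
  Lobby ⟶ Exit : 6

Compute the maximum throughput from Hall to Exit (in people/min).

Augment Hall→Exit: bottleneck 16, flow now 16.
Augment Hall→C4→Exit: bottleneck 6, flow now 22.
Augment Hall→C1→Exit: bottleneck 7, flow now 29.
Augment Hall→StairC→Exit: bottleneck 5, flow now 34.
No augmenting path remains; maximum flow = 34.
In the residual graph, reachable from Hall: {Hall, C5, C4, C1, StairC}.
Min-cut edges: Hall→Exit (16), C4→Exit (6), C1→Exit (7), StairC→Exit (5); capacity 16 + 6 + 7 + 5 = 34.
This cut is saturated, so no flow can exceed 34.

34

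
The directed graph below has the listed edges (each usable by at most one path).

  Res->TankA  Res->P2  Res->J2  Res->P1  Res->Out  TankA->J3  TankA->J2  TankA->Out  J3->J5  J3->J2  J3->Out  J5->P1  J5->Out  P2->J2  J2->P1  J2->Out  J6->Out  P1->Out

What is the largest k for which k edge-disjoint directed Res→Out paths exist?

Assign every edge capacity 1; by Menger, the answer equals the max flow.
Path Res→Out (+1); total 1.
Path Res→TankA→Out (+1); total 2.
Path Res→J2→Out (+1); total 3.
Path Res→P1→Out (+1); total 4.
No residual Res→Out path; max flow = 4.
Certifying cut of size 4: {J2→Out, P1→Out, Res→Out, Res→TankA}.

4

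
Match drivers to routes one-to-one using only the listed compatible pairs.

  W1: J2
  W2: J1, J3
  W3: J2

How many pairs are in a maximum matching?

Unit-capacity flow: source→left, listed edges, right→sink; max matching = max flow.
Augmenting path W1→J2 (+1); matched 1.
Augmenting path W2→J1 (+1); matched 2.
No augmenting path remains; maximum matching = 2.
König certificate: {W2, J2} is a vertex cover of size 2 (every listed pair touches it), so no matching can be larger.

2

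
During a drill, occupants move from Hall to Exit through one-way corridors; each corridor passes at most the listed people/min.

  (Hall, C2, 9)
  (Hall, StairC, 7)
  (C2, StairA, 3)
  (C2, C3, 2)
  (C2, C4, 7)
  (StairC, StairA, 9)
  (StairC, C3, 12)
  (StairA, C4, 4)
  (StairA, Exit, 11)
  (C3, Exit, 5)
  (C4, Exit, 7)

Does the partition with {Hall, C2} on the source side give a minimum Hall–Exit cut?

Given cut capacity: 7 + 3 + 2 + 7 = 19.
Augment Hall→C2→StairA→Exit: bottleneck 3, flow now 3.
Augment Hall→C2→C3→Exit: bottleneck 2, flow now 5.
Augment Hall→C2→C4→Exit: bottleneck 4, flow now 9.
Augment Hall→StairC→StairA→Exit: bottleneck 7, flow now 16.
No augmenting path remains; maximum flow = 16.
In the residual graph, reachable from Hall: {Hall}.
Min-cut edges: Hall→C2 (9), Hall→StairC (7); capacity 9 + 7 = 16.
Cut capacity 19 exceeds the max flow 16, so it is not minimum.

No — its capacity is 19, but the minimum cut has capacity 16.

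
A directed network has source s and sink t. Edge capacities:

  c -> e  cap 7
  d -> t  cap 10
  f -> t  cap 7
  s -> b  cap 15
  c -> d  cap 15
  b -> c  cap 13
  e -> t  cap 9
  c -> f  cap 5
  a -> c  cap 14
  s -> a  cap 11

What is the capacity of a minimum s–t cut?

22

Augment s→a→c→d→t: bottleneck 10, flow now 10.
Augment s→a→c→e→t: bottleneck 1, flow now 11.
Augment s→b→c→e→t: bottleneck 6, flow now 17.
Augment s→b→c→f→t: bottleneck 5, flow now 22.
No augmenting path remains; maximum flow = 22.
By max-flow min-cut, the minimum cut capacity equals the max flow.
In the residual graph, reachable from s: {s, a, b, c, d}.
Min-cut edges: c→e (7), c→f (5), d→t (10); capacity 7 + 5 + 10 = 22.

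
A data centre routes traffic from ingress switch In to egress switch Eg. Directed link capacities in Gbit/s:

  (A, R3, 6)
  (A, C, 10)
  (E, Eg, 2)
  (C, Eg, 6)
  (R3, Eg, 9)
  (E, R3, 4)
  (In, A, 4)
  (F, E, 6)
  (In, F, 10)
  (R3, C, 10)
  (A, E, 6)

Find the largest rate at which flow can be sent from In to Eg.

Augment In→A→C→Eg: bottleneck 4, flow now 4.
Augment In→F→E→Eg: bottleneck 2, flow now 6.
Augment In→F→E→R3→Eg: bottleneck 4, flow now 10.
No augmenting path remains; maximum flow = 10.
In the residual graph, reachable from In: {In, F}.
Min-cut edges: In→A (4), F→E (6); capacity 4 + 6 = 10.
This cut is saturated, so no flow can exceed 10.

10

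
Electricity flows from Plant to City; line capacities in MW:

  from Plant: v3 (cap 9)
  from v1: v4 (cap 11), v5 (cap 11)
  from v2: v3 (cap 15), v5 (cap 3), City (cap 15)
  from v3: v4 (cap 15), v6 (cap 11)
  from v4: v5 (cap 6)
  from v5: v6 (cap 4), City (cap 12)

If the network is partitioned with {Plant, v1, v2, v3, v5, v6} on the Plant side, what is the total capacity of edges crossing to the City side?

Edges leaving {Plant, v1, v2, v3, v5, v6}: v1→v4 (11), v2→City (15), v3→v4 (15), v5→City (12).
Cut capacity = 11 + 15 + 15 + 12 = 53.

53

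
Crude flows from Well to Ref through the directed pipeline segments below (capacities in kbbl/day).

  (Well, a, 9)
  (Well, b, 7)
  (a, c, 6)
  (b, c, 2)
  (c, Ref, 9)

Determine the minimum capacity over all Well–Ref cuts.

Augment Well→a→c→Ref: bottleneck 6, flow now 6.
Augment Well→b→c→Ref: bottleneck 2, flow now 8.
No augmenting path remains; maximum flow = 8.
By max-flow min-cut, the minimum cut capacity equals the max flow.
In the residual graph, reachable from Well: {Well, a, b}.
Min-cut edges: a→c (6), b→c (2); capacity 6 + 2 = 8.

8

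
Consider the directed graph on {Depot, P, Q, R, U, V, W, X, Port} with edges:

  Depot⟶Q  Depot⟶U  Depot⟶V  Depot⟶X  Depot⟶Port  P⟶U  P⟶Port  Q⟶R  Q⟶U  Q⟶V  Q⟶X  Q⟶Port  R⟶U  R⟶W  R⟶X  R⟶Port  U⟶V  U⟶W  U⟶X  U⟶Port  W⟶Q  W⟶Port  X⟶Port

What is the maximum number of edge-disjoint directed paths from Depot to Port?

Assign every edge capacity 1; by Menger, the answer equals the max flow.
Path Depot→Port (+1); total 1.
Path Depot→Q→Port (+1); total 2.
Path Depot→U→Port (+1); total 3.
Path Depot→X→Port (+1); total 4.
No residual Depot→Port path; max flow = 4.
Certifying cut of size 4: {Depot→Port, Depot→Q, Depot→U, Depot→X}.

4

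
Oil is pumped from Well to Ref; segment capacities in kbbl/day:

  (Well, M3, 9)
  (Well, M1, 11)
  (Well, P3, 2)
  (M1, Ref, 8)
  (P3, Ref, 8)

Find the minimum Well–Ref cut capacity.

10

Augment Well→M1→Ref: bottleneck 8, flow now 8.
Augment Well→P3→Ref: bottleneck 2, flow now 10.
No augmenting path remains; maximum flow = 10.
By max-flow min-cut, the minimum cut capacity equals the max flow.
In the residual graph, reachable from Well: {Well, M3, M1}.
Min-cut edges: Well→P3 (2), M1→Ref (8); capacity 2 + 8 = 10.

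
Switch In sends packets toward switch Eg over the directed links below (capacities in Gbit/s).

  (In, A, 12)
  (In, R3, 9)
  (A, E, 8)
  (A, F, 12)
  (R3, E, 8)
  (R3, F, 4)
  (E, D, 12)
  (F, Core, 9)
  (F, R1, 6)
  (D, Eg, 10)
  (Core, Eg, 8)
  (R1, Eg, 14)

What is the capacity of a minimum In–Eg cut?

Augment In→A→E→D→Eg: bottleneck 8, flow now 8.
Augment In→A→F→Core→Eg: bottleneck 4, flow now 12.
Augment In→R3→E→D→Eg: bottleneck 2, flow now 14.
Augment In→R3→F→Core→Eg: bottleneck 4, flow now 18.
Augment In→R3→E→A→F→R1→Eg: bottleneck 3, flow now 21. (uses reverse residual edge)
No augmenting path remains; maximum flow = 21.
By max-flow min-cut, the minimum cut capacity equals the max flow.
In the residual graph, reachable from In: {In}.
Min-cut edges: In→A (12), In→R3 (9); capacity 12 + 9 = 21.

21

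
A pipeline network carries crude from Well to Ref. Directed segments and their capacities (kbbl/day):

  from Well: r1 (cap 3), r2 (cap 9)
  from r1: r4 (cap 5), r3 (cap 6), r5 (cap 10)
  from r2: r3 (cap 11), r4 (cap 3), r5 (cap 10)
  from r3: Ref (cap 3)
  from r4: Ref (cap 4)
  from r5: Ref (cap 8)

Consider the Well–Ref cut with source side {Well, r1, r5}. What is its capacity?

28

Edges leaving {Well, r1, r5}: Well→r2 (9), r1→r3 (6), r1→r4 (5), r5→Ref (8).
Cut capacity = 9 + 6 + 5 + 8 = 28.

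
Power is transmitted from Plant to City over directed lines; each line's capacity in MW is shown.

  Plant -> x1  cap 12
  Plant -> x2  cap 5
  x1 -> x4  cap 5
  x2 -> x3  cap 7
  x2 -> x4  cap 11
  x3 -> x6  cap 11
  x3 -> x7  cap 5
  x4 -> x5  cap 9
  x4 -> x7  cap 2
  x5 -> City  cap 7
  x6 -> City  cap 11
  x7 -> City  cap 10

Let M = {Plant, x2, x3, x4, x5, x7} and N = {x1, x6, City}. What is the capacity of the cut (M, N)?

Edges leaving {Plant, x2, x3, x4, x5, x7}: Plant→x1 (12), x3→x6 (11), x5→City (7), x7→City (10).
Cut capacity = 12 + 11 + 7 + 10 = 40.

40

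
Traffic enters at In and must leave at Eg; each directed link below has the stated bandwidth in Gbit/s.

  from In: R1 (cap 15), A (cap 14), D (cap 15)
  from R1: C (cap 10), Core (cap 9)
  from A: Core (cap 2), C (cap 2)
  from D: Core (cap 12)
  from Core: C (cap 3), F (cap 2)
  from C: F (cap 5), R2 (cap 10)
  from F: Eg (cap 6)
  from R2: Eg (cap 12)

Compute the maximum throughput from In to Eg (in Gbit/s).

Augment In→R1→Core→F→Eg: bottleneck 2, flow now 2.
Augment In→R1→C→F→Eg: bottleneck 4, flow now 6.
Augment In→R1→C→R2→Eg: bottleneck 6, flow now 12.
Augment In→A→C→R2→Eg: bottleneck 2, flow now 14.
Augment In→R1→Core→C→R2→Eg: bottleneck 2, flow now 16.
No augmenting path remains; maximum flow = 16.
In the residual graph, reachable from In: {In, R1, A, D, Core, C, F}.
Min-cut edges: C→R2 (10), F→Eg (6); capacity 10 + 6 = 16.
This cut is saturated, so no flow can exceed 16.

16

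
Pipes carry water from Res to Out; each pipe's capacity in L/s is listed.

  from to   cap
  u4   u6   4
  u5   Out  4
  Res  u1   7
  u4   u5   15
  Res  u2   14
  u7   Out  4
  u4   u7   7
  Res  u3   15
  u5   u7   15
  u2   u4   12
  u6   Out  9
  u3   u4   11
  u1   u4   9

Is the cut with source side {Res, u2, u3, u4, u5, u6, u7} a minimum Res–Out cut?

No — its capacity is 24, but the minimum cut has capacity 12.

Given cut capacity: 7 + 4 + 9 + 4 = 24.
Augment Res→u1→u4→u5→Out: bottleneck 4, flow now 4.
Augment Res→u1→u4→u6→Out: bottleneck 3, flow now 7.
Augment Res→u2→u4→u6→Out: bottleneck 1, flow now 8.
Augment Res→u2→u4→u7→Out: bottleneck 4, flow now 12.
No augmenting path remains; maximum flow = 12.
In the residual graph, reachable from Res: {Res, u1, u2, u3, u4, u5, u7}.
Min-cut edges: u4→u6 (4), u5→Out (4), u7→Out (4); capacity 4 + 4 + 4 = 12.
Cut capacity 24 exceeds the max flow 12, so it is not minimum.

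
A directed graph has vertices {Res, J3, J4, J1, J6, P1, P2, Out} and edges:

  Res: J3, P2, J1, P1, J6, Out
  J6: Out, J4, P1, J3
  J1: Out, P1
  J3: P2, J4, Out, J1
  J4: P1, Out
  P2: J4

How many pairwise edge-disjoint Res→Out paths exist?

Assign every edge capacity 1; by Menger, the answer equals the max flow.
Path Res→Out (+1); total 1.
Path Res→J3→Out (+1); total 2.
Path Res→J1→Out (+1); total 3.
Path Res→J6→Out (+1); total 4.
Path Res→P2→J4→Out (+1); total 5.
No residual Res→Out path; max flow = 5.
Certifying cut of size 5: {Res→J1, Res→J3, Res→J6, Res→Out, Res→P2}.

5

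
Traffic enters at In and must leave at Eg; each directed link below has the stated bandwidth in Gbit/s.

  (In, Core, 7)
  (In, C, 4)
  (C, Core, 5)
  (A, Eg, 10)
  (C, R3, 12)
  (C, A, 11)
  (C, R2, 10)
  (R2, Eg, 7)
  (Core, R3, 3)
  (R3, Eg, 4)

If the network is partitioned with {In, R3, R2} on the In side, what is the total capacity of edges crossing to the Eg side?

22

Edges leaving {In, R3, R2}: In→Core (7), In→C (4), R3→Eg (4), R2→Eg (7).
Cut capacity = 7 + 4 + 4 + 7 = 22.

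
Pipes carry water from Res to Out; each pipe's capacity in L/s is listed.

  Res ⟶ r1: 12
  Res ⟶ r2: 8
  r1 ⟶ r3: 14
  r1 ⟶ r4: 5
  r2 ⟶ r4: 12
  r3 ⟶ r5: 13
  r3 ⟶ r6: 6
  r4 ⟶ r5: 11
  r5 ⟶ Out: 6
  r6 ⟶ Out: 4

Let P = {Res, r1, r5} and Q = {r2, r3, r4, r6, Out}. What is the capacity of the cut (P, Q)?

Edges leaving {Res, r1, r5}: Res→r2 (8), r1→r3 (14), r1→r4 (5), r5→Out (6).
Cut capacity = 8 + 14 + 5 + 6 = 33.

33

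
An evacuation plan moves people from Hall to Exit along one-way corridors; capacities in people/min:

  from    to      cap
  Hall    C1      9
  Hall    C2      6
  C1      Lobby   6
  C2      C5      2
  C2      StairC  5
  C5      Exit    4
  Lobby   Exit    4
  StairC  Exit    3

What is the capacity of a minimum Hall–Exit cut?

9

Augment Hall→C1→Lobby→Exit: bottleneck 4, flow now 4.
Augment Hall→C2→C5→Exit: bottleneck 2, flow now 6.
Augment Hall→C2→StairC→Exit: bottleneck 3, flow now 9.
No augmenting path remains; maximum flow = 9.
By max-flow min-cut, the minimum cut capacity equals the max flow.
In the residual graph, reachable from Hall: {Hall, C1, C2, Lobby, StairC}.
Min-cut edges: C2→C5 (2), Lobby→Exit (4), StairC→Exit (3); capacity 2 + 4 + 3 = 9.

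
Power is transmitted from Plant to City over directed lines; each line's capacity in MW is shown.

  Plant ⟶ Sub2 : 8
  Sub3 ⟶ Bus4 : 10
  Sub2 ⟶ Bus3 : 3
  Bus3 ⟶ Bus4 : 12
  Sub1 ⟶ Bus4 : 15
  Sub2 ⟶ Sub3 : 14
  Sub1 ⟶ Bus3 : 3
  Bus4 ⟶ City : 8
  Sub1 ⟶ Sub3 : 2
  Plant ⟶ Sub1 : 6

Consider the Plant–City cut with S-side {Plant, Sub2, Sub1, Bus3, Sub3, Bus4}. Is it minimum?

Yes — it is a minimum cut (capacity 8).

Given cut capacity: 8 = 8.
Augment Plant→Sub1→Bus4→City: bottleneck 6, flow now 6.
Augment Plant→Sub2→Bus3→Bus4→City: bottleneck 2, flow now 8.
No augmenting path remains; maximum flow = 8.
Cut capacity 8 equals the max flow, so it is a minimum cut.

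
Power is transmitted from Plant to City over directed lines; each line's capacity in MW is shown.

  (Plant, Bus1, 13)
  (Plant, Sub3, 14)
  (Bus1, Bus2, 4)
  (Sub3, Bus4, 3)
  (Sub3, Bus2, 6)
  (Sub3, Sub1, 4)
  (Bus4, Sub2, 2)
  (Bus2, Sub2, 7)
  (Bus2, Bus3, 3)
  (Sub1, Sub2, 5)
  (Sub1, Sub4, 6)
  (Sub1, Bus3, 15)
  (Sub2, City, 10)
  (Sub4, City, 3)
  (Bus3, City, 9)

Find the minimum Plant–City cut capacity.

16

Augment Plant→Bus1→Bus2→Sub2→City: bottleneck 4, flow now 4.
Augment Plant→Sub3→Bus4→Sub2→City: bottleneck 2, flow now 6.
Augment Plant→Sub3→Bus2→Sub2→City: bottleneck 3, flow now 9.
Augment Plant→Sub3→Bus2→Bus3→City: bottleneck 3, flow now 12.
Augment Plant→Sub3→Sub1→Sub2→City: bottleneck 1, flow now 13.
Augment Plant→Sub3→Sub1→Sub4→City: bottleneck 3, flow now 16.
No augmenting path remains; maximum flow = 16.
By max-flow min-cut, the minimum cut capacity equals the max flow.
In the residual graph, reachable from Plant: {Plant, Bus1, Sub3, Bus4}.
Min-cut edges: Bus1→Bus2 (4), Sub3→Bus2 (6), Sub3→Sub1 (4), Bus4→Sub2 (2); capacity 4 + 6 + 4 + 2 = 16.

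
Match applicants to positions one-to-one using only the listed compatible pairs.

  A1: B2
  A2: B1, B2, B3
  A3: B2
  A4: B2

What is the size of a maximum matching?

2

Unit-capacity flow: source→left, listed edges, right→sink; max matching = max flow.
Augmenting path A1→B2 (+1); matched 1.
Augmenting path A2→B1 (+1); matched 2.
No augmenting path remains; maximum matching = 2.
König certificate: {A2, B2} is a vertex cover of size 2 (every listed pair touches it), so no matching can be larger.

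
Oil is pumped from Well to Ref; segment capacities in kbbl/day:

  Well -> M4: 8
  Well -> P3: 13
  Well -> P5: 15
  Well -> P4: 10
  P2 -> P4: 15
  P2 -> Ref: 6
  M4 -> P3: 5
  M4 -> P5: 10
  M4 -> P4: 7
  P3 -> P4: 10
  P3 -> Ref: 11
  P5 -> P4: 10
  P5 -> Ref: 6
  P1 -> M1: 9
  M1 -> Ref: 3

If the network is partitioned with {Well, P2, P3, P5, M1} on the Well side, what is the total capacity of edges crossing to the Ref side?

Edges leaving {Well, P2, P3, P5, M1}: Well→M4 (8), Well→P4 (10), P2→P4 (15), P2→Ref (6), P3→P4 (10), P3→Ref (11), P5→P4 (10), P5→Ref (6), M1→Ref (3).
Cut capacity = 8 + 10 + 15 + 6 + 10 + 11 + 10 + 6 + 3 = 79.

79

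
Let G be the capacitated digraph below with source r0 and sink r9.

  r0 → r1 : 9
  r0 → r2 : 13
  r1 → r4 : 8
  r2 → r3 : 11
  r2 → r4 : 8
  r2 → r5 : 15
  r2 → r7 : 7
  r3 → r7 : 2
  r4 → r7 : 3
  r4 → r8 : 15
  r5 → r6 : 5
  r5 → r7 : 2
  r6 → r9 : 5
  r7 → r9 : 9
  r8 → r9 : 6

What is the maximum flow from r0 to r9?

20

Augment r0→r2→r7→r9: bottleneck 7, flow now 7.
Augment r0→r1→r4→r7→r9: bottleneck 2, flow now 9.
Augment r0→r1→r4→r8→r9: bottleneck 6, flow now 15.
Augment r0→r2→r5→r6→r9: bottleneck 5, flow now 20.
No augmenting path remains; maximum flow = 20.
In the residual graph, reachable from r0: {r0, r1, r2, r3, r4, r5, r7, r8}.
Min-cut edges: r5→r6 (5), r7→r9 (9), r8→r9 (6); capacity 5 + 9 + 6 = 20.
This cut is saturated, so no flow can exceed 20.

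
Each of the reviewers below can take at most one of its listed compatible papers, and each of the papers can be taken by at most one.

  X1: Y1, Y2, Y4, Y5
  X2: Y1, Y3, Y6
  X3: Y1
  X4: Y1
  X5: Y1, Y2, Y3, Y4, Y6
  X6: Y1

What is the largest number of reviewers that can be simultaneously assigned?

Unit-capacity flow: source→left, listed edges, right→sink; max matching = max flow.
Augmenting path X1→Y1 (+1); matched 1.
Augmenting path X2→Y3 (+1); matched 2.
Augmenting path X5→Y2 (+1); matched 3.
Augmenting path X3→Y1→X1→Y4 (+1); matched 4.
No augmenting path remains; maximum matching = 4.
König certificate: {X1, X2, X5, Y1} is a vertex cover of size 4 (every listed pair touches it), so no matching can be larger.

4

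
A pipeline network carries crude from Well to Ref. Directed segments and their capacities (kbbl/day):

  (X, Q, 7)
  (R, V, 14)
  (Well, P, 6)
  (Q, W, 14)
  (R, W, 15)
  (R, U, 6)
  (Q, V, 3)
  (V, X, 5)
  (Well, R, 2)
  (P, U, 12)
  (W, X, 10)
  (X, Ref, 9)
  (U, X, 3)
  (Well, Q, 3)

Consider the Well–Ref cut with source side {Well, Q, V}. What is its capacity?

27

Edges leaving {Well, Q, V}: Well→P (6), Well→R (2), Q→W (14), V→X (5).
Cut capacity = 6 + 2 + 14 + 5 = 27.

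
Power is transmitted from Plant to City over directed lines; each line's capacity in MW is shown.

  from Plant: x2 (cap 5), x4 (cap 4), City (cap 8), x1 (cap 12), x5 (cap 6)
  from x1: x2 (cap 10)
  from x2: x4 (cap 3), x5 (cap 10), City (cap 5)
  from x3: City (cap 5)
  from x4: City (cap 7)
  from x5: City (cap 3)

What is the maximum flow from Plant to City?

Augment Plant→City: bottleneck 8, flow now 8.
Augment Plant→x2→City: bottleneck 5, flow now 13.
Augment Plant→x4→City: bottleneck 4, flow now 17.
Augment Plant→x5→City: bottleneck 3, flow now 20.
Augment Plant→x1→x2→x4→City: bottleneck 3, flow now 23.
No augmenting path remains; maximum flow = 23.
In the residual graph, reachable from Plant: {Plant, x1, x2, x5}.
Min-cut edges: Plant→x4 (4), Plant→City (8), x2→x4 (3), x2→City (5), x5→City (3); capacity 4 + 8 + 3 + 5 + 3 = 23.
This cut is saturated, so no flow can exceed 23.

23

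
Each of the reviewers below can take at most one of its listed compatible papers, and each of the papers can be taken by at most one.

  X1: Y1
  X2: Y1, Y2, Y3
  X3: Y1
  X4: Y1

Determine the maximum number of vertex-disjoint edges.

Unit-capacity flow: source→left, listed edges, right→sink; max matching = max flow.
Augmenting path X1→Y1 (+1); matched 1.
Augmenting path X2→Y2 (+1); matched 2.
No augmenting path remains; maximum matching = 2.
König certificate: {X2, Y1} is a vertex cover of size 2 (every listed pair touches it), so no matching can be larger.

2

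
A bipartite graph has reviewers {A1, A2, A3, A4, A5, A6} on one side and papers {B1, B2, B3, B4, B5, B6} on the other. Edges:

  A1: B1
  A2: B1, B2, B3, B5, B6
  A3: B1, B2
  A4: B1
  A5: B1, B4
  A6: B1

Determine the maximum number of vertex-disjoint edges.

4

Unit-capacity flow: source→left, listed edges, right→sink; max matching = max flow.
Augmenting path A1→B1 (+1); matched 1.
Augmenting path A2→B2 (+1); matched 2.
Augmenting path A5→B4 (+1); matched 3.
Augmenting path A3→B2→A2→B3 (+1); matched 4.
No augmenting path remains; maximum matching = 4.
König certificate: {A2, A3, A5, B1} is a vertex cover of size 4 (every listed pair touches it), so no matching can be larger.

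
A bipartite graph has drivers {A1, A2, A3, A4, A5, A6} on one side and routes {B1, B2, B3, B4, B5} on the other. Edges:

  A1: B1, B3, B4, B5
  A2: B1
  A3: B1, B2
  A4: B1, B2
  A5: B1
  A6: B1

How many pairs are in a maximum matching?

Unit-capacity flow: source→left, listed edges, right→sink; max matching = max flow.
Augmenting path A1→B1 (+1); matched 1.
Augmenting path A3→B2 (+1); matched 2.
Augmenting path A2→B1→A1→B3 (+1); matched 3.
No augmenting path remains; maximum matching = 3.
König certificate: {A1, B1, B2} is a vertex cover of size 3 (every listed pair touches it), so no matching can be larger.

3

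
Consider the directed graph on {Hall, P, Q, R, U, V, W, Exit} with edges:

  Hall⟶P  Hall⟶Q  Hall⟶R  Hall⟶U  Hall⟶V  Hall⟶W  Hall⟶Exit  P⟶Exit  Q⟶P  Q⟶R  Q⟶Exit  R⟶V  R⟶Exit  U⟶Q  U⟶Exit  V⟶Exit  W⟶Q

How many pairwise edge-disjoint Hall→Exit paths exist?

Assign every edge capacity 1; by Menger, the answer equals the max flow.
Path Hall→Exit (+1); total 1.
Path Hall→P→Exit (+1); total 2.
Path Hall→Q→Exit (+1); total 3.
Path Hall→R→Exit (+1); total 4.
Path Hall→U→Exit (+1); total 5.
Path Hall→V→Exit (+1); total 6.
No residual Hall→Exit path; max flow = 6.
Certifying cut of size 6: {Hall→Exit, Hall→U, P→Exit, Q→Exit, R→Exit, V→Exit}.

6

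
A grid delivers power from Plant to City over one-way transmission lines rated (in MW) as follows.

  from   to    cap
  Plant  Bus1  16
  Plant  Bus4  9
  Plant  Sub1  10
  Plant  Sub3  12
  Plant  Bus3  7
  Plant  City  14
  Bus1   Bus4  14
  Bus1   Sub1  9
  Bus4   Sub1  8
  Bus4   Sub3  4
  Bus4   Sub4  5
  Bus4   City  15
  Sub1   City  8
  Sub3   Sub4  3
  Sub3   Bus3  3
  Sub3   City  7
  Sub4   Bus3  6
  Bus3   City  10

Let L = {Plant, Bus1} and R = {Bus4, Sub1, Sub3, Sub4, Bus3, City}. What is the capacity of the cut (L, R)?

75

Edges leaving {Plant, Bus1}: Plant→Bus4 (9), Plant→Sub1 (10), Plant→Sub3 (12), Plant→Bus3 (7), Plant→City (14), Bus1→Bus4 (14), Bus1→Sub1 (9).
Cut capacity = 9 + 10 + 12 + 7 + 14 + 14 + 9 = 75.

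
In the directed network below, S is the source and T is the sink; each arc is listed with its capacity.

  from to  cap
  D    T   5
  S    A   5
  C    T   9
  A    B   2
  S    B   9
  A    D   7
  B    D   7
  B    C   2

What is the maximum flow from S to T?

7

Augment S→A→D→T: bottleneck 5, flow now 5.
Augment S→B→C→T: bottleneck 2, flow now 7.
No augmenting path remains; maximum flow = 7.
In the residual graph, reachable from S: {S, A, B, D}.
Min-cut edges: B→C (2), D→T (5); capacity 2 + 5 = 7.
This cut is saturated, so no flow can exceed 7.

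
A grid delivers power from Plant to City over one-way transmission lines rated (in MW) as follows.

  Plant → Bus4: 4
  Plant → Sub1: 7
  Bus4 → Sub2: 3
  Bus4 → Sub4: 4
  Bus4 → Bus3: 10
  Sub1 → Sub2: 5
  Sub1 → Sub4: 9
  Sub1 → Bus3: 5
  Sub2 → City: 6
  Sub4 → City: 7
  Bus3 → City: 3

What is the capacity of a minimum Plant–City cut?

Augment Plant→Bus4→Sub2→City: bottleneck 3, flow now 3.
Augment Plant→Bus4→Sub4→City: bottleneck 1, flow now 4.
Augment Plant→Sub1→Sub2→City: bottleneck 3, flow now 7.
Augment Plant→Sub1→Sub4→City: bottleneck 4, flow now 11.
No augmenting path remains; maximum flow = 11.
By max-flow min-cut, the minimum cut capacity equals the max flow.
In the residual graph, reachable from Plant: {Plant}.
Min-cut edges: Plant→Bus4 (4), Plant→Sub1 (7); capacity 4 + 7 = 11.

11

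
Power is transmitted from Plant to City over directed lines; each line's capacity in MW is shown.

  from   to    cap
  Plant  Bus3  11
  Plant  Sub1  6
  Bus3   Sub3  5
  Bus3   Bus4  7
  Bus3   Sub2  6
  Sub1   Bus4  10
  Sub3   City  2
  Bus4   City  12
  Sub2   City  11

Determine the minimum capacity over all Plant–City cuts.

Augment Plant→Bus3→Sub3→City: bottleneck 2, flow now 2.
Augment Plant→Bus3→Bus4→City: bottleneck 7, flow now 9.
Augment Plant→Bus3→Sub2→City: bottleneck 2, flow now 11.
Augment Plant→Sub1→Bus4→City: bottleneck 5, flow now 16.
Augment Plant→Sub1→Bus4→Bus3→Sub2→City: bottleneck 1, flow now 17. (uses reverse residual edge)
No augmenting path remains; maximum flow = 17.
By max-flow min-cut, the minimum cut capacity equals the max flow.
In the residual graph, reachable from Plant: {Plant}.
Min-cut edges: Plant→Bus3 (11), Plant→Sub1 (6); capacity 11 + 6 = 17.

17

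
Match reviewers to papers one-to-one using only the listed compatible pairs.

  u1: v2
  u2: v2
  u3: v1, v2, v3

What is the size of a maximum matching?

2

Unit-capacity flow: source→left, listed edges, right→sink; max matching = max flow.
Augmenting path u1→v2 (+1); matched 1.
Augmenting path u3→v1 (+1); matched 2.
No augmenting path remains; maximum matching = 2.
König certificate: {u3, v2} is a vertex cover of size 2 (every listed pair touches it), so no matching can be larger.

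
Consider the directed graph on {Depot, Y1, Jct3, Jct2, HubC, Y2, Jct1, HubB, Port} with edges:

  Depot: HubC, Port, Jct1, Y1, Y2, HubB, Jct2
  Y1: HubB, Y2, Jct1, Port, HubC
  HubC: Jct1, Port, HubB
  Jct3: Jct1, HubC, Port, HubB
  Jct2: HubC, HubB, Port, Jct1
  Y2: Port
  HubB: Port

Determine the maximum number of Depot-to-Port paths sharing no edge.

6

Assign every edge capacity 1; by Menger, the answer equals the max flow.
Path Depot→Port (+1); total 1.
Path Depot→Y1→Port (+1); total 2.
Path Depot→Jct2→Port (+1); total 3.
Path Depot→HubC→Port (+1); total 4.
Path Depot→Y2→Port (+1); total 5.
Path Depot→HubB→Port (+1); total 6.
No residual Depot→Port path; max flow = 6.
Certifying cut of size 6: {Depot→HubB, Depot→HubC, Depot→Jct2, Depot→Port, Depot→Y1, Depot→Y2}.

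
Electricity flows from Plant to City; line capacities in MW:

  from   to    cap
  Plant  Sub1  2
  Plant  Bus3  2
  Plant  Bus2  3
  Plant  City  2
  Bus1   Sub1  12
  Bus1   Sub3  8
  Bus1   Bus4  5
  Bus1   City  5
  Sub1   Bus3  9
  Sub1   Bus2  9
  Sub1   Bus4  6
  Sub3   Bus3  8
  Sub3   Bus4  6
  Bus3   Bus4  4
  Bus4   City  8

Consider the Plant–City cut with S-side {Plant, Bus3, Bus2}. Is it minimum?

Given cut capacity: 2 + 2 + 4 = 8.
Augment Plant→City: bottleneck 2, flow now 2.
Augment Plant→Sub1→Bus4→City: bottleneck 2, flow now 4.
Augment Plant→Bus3→Bus4→City: bottleneck 2, flow now 6.
No augmenting path remains; maximum flow = 6.
In the residual graph, reachable from Plant: {Plant, Bus2}.
Min-cut edges: Plant→Sub1 (2), Plant→Bus3 (2), Plant→City (2); capacity 2 + 2 + 2 = 6.
Cut capacity 8 exceeds the max flow 6, so it is not minimum.

No — its capacity is 8, but the minimum cut has capacity 6.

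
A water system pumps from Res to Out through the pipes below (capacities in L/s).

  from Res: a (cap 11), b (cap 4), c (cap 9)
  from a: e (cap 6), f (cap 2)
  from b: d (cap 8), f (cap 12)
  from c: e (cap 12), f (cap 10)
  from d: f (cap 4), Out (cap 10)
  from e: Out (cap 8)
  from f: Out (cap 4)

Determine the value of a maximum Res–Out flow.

16

Augment Res→a→e→Out: bottleneck 6, flow now 6.
Augment Res→a→f→Out: bottleneck 2, flow now 8.
Augment Res→b→d→Out: bottleneck 4, flow now 12.
Augment Res→c→e→Out: bottleneck 2, flow now 14.
Augment Res→c→f→Out: bottleneck 2, flow now 16.
No augmenting path remains; maximum flow = 16.
In the residual graph, reachable from Res: {Res, a, c, e, f}.
Min-cut edges: Res→b (4), e→Out (8), f→Out (4); capacity 4 + 8 + 4 = 16.
This cut is saturated, so no flow can exceed 16.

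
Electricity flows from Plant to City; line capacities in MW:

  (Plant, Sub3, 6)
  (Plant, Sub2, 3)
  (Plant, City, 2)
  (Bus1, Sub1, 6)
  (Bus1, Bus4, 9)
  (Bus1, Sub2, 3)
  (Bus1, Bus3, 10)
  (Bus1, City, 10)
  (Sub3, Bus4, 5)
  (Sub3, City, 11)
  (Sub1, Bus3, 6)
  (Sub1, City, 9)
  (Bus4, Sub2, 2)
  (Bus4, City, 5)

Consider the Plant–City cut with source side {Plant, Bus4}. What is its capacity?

Edges leaving {Plant, Bus4}: Plant→Sub3 (6), Plant→Sub2 (3), Plant→City (2), Bus4→Sub2 (2), Bus4→City (5).
Cut capacity = 6 + 3 + 2 + 2 + 5 = 18.

18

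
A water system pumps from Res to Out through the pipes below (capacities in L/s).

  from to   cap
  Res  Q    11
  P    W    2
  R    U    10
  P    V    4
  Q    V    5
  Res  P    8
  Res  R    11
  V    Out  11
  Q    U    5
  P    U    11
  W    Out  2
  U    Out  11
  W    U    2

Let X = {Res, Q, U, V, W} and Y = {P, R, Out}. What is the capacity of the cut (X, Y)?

43

Edges leaving {Res, Q, U, V, W}: Res→P (8), Res→R (11), U→Out (11), V→Out (11), W→Out (2).
Cut capacity = 8 + 11 + 11 + 11 + 2 = 43.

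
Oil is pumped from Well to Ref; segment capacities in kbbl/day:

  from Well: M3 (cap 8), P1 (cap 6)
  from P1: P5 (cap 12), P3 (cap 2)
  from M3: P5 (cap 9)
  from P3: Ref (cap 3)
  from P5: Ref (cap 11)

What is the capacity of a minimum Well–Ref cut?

Augment Well→P1→P3→Ref: bottleneck 2, flow now 2.
Augment Well→P1→P5→Ref: bottleneck 4, flow now 6.
Augment Well→M3→P5→Ref: bottleneck 7, flow now 13.
No augmenting path remains; maximum flow = 13.
By max-flow min-cut, the minimum cut capacity equals the max flow.
In the residual graph, reachable from Well: {Well, P1, M3, P5}.
Min-cut edges: P1→P3 (2), P5→Ref (11); capacity 2 + 11 = 13.

13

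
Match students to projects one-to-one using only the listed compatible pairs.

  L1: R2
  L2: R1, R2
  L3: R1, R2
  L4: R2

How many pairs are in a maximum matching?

2

Unit-capacity flow: source→left, listed edges, right→sink; max matching = max flow.
Augmenting path L1→R2 (+1); matched 1.
Augmenting path L2→R1 (+1); matched 2.
No augmenting path remains; maximum matching = 2.
König certificate: {R1, R2} is a vertex cover of size 2 (every listed pair touches it), so no matching can be larger.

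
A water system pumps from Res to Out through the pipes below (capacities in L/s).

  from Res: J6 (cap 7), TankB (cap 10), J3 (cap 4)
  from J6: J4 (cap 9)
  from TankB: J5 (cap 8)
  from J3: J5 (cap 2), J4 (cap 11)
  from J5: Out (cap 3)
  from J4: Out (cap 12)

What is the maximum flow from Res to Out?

14

Augment Res→J6→J4→Out: bottleneck 7, flow now 7.
Augment Res→TankB→J5→Out: bottleneck 3, flow now 10.
Augment Res→J3→J4→Out: bottleneck 4, flow now 14.
No augmenting path remains; maximum flow = 14.
In the residual graph, reachable from Res: {Res, TankB, J5}.
Min-cut edges: Res→J6 (7), Res→J3 (4), J5→Out (3); capacity 7 + 4 + 3 = 14.
This cut is saturated, so no flow can exceed 14.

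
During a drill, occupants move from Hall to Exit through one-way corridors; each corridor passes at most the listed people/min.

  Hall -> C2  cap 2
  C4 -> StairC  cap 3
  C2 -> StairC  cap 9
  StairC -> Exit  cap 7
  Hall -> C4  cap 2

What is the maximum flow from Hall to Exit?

Augment Hall→C4→StairC→Exit: bottleneck 2, flow now 2.
Augment Hall→C2→StairC→Exit: bottleneck 2, flow now 4.
No augmenting path remains; maximum flow = 4.
In the residual graph, reachable from Hall: {Hall}.
Min-cut edges: Hall→C4 (2), Hall→C2 (2); capacity 2 + 2 = 4.
This cut is saturated, so no flow can exceed 4.

4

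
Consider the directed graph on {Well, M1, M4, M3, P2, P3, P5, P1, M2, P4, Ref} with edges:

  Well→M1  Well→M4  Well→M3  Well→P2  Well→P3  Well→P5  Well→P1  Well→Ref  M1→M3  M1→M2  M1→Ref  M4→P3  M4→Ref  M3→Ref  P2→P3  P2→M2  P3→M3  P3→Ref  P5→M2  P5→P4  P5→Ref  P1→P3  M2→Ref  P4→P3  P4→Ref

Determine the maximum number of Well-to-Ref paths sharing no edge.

7

Assign every edge capacity 1; by Menger, the answer equals the max flow.
Path Well→Ref (+1); total 1.
Path Well→M1→Ref (+1); total 2.
Path Well→M4→Ref (+1); total 3.
Path Well→M3→Ref (+1); total 4.
Path Well→P3→Ref (+1); total 5.
Path Well→P5→Ref (+1); total 6.
Path Well→P2→M2→Ref (+1); total 7.
No residual Well→Ref path; max flow = 7.
Certifying cut of size 7: {M3→Ref, P3→Ref, Well→M1, Well→M4, Well→P2, Well→P5, Well→Ref}.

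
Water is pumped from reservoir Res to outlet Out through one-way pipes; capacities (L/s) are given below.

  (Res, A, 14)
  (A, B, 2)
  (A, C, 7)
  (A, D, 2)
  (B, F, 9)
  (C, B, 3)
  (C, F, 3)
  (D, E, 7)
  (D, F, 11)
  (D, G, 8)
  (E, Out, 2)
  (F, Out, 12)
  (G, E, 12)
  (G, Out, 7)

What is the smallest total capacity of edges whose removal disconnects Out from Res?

Augment Res→A→B→F→Out: bottleneck 2, flow now 2.
Augment Res→A→C→F→Out: bottleneck 3, flow now 5.
Augment Res→A→D→E→Out: bottleneck 2, flow now 7.
Augment Res→A→C→B→F→Out: bottleneck 3, flow now 10.
No augmenting path remains; maximum flow = 10.
By max-flow min-cut, the minimum cut capacity equals the max flow.
In the residual graph, reachable from Res: {Res, A, C}.
Min-cut edges: A→B (2), A→D (2), C→B (3), C→F (3); capacity 2 + 2 + 3 + 3 = 10.

10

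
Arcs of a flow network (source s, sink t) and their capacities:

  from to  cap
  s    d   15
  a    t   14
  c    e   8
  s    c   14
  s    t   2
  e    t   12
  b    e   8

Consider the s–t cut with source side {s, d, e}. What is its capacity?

28

Edges leaving {s, d, e}: s→c (14), s→t (2), e→t (12).
Cut capacity = 14 + 2 + 12 = 28.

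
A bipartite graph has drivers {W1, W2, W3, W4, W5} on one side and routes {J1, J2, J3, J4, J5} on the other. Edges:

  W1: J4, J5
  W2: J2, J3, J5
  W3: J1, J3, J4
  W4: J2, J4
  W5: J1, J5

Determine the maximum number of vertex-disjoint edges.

5

Unit-capacity flow: source→left, listed edges, right→sink; max matching = max flow.
Augmenting path W1→J4 (+1); matched 1.
Augmenting path W2→J2 (+1); matched 2.
Augmenting path W3→J1 (+1); matched 3.
Augmenting path W5→J5 (+1); matched 4.
Augmenting path W4→J2→W2→J3 (+1); matched 5.
No augmenting path remains; maximum matching = 5.
König certificate: {W1, W2, W3, W4, W5} is a vertex cover of size 5 (every listed pair touches it), so no matching can be larger.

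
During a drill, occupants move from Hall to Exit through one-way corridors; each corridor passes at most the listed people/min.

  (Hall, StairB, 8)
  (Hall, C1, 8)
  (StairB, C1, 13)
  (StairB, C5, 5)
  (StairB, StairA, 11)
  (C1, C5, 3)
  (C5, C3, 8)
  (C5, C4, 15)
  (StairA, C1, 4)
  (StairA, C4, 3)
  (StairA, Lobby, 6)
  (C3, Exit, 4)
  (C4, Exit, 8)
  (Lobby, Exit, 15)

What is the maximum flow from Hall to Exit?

11

Augment Hall→StairB→C5→C3→Exit: bottleneck 4, flow now 4.
Augment Hall→StairB→C5→C4→Exit: bottleneck 1, flow now 5.
Augment Hall→StairB→StairA→C4→Exit: bottleneck 3, flow now 8.
Augment Hall→C1→C5→C4→Exit: bottleneck 3, flow now 11.
No augmenting path remains; maximum flow = 11.
In the residual graph, reachable from Hall: {Hall, C1}.
Min-cut edges: Hall→StairB (8), C1→C5 (3); capacity 8 + 3 = 11.
This cut is saturated, so no flow can exceed 11.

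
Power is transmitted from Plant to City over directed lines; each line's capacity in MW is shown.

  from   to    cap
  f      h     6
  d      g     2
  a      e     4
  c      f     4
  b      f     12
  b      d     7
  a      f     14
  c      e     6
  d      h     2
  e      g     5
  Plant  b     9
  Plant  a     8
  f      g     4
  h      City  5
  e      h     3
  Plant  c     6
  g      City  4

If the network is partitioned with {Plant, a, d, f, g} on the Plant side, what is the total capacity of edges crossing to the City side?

31

Edges leaving {Plant, a, d, f, g}: Plant→b (9), Plant→c (6), a→e (4), d→h (2), f→h (6), g→City (4).
Cut capacity = 9 + 6 + 4 + 2 + 6 + 4 = 31.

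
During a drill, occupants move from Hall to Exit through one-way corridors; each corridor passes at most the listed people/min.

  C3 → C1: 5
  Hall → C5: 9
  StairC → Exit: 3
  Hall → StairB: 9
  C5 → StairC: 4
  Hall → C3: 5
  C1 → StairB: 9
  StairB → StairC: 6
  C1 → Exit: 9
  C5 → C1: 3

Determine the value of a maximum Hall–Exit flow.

11

Augment Hall→C5→C1→Exit: bottleneck 3, flow now 3.
Augment Hall→C5→StairC→Exit: bottleneck 3, flow now 6.
Augment Hall→C3→C1→Exit: bottleneck 5, flow now 11.
No augmenting path remains; maximum flow = 11.
In the residual graph, reachable from Hall: {Hall, C5, StairB, StairC}.
Min-cut edges: Hall→C3 (5), C5→C1 (3), StairC→Exit (3); capacity 5 + 3 + 3 = 11.
This cut is saturated, so no flow can exceed 11.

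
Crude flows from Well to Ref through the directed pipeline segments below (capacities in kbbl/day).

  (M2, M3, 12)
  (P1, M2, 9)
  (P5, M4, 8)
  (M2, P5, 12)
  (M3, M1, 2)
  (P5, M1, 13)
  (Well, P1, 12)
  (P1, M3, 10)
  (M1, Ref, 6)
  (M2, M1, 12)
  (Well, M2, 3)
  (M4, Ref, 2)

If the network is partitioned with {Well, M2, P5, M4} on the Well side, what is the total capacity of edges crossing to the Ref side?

51

Edges leaving {Well, M2, P5, M4}: Well→P1 (12), M2→M3 (12), M2→M1 (12), P5→M1 (13), M4→Ref (2).
Cut capacity = 12 + 12 + 12 + 13 + 2 = 51.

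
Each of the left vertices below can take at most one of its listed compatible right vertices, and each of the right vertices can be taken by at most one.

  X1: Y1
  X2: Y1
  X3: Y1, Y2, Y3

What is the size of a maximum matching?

Unit-capacity flow: source→left, listed edges, right→sink; max matching = max flow.
Augmenting path X1→Y1 (+1); matched 1.
Augmenting path X3→Y2 (+1); matched 2.
No augmenting path remains; maximum matching = 2.
König certificate: {X3, Y1} is a vertex cover of size 2 (every listed pair touches it), so no matching can be larger.

2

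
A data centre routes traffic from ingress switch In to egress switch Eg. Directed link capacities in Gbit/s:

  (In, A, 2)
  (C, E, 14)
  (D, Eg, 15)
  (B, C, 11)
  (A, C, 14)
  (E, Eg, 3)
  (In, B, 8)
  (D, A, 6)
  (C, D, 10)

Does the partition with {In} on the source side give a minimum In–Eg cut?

Yes — it is a minimum cut (capacity 10).

Given cut capacity: 2 + 8 = 10.
Augment In→A→C→D→Eg: bottleneck 2, flow now 2.
Augment In→B→C→D→Eg: bottleneck 8, flow now 10.
No augmenting path remains; maximum flow = 10.
Cut capacity 10 equals the max flow, so it is a minimum cut.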